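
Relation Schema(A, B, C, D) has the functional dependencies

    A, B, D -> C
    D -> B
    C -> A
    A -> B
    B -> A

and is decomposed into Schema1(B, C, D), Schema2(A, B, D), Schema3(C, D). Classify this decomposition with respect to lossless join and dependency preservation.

lossless and dependency-preserving

Lossless test (chase): Rows 1 and 3 agree on D; apply D→B and equate their B entries. Rows 1 and 3 agree on C; apply C→A and equate their A entries. Rows 1 and 2 agree on B; apply B→A and equate their A entries. Rows 1 and 2 agree on A, B, D; apply A, B, D→C and equate their C entries. Row 1 is now all distinguished symbols — the join is lossless.
Dependency preservation: A, B, D → C; C → A are not contained in any single fragment, but the restricted closure of each left-hand side across the fragments still reaches the right-hand side; the remaining FDs each lie inside some fragment. All dependencies are preserved.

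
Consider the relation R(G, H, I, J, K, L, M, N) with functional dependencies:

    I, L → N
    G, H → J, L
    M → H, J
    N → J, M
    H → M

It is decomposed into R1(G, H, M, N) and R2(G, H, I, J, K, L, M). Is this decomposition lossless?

Common attributes: R1 ∩ R2 = {G, H, M}.
Closure of {G, H, M}: G, H → J, L applies, adding J, L. So (G, H, M)⁺ = {G, H, J, L, M}.
The closure contains neither all of R1 = {G, H, M, N} nor all of R2 = {G, H, I, J, K, L, M}, so the common attributes are not a superkey of either fragment. The join is lossy.

No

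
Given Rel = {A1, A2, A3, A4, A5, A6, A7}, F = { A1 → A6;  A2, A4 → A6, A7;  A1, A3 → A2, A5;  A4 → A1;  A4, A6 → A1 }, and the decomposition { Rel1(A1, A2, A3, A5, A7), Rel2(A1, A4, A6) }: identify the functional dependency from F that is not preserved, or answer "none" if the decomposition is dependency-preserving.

A2, A4 → A6, A7

Check A2, A4 → A6, A7: no single fragment contains all of {A2, A4, A6, A7}, and the restricted closure of {A2, A4} across the fragments never reaches {A6, A7}.
A1 → A6 is preserved.
A1, A3 → A2, A5 is preserved.
A4 → A1 is preserved.
A4, A6 → A1 is preserved.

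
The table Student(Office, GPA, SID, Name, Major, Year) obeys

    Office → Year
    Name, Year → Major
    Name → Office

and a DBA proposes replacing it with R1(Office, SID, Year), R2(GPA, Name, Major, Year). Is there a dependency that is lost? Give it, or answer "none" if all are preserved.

Check Name → Office: no single fragment contains all of {Office, Name}, and the restricted closure of {Name} across the fragments never reaches {Office}.
Office → Year is preserved.
Name, Year → Major is preserved.

Name → Office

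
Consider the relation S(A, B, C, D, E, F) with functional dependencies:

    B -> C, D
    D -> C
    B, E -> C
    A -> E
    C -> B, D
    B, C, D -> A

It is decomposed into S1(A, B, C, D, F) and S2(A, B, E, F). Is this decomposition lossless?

Common attributes: S1 ∩ S2 = {A, B, F}.
Closure of {A, B, F}: B → C, D applies, adding C, D; A → E applies, adding E. So (A, B, F)⁺ = {A, B, C, D, E, F}.
This closure contains every attribute of S1, so S1 ∩ S2 → S1. The join is lossless.

Yes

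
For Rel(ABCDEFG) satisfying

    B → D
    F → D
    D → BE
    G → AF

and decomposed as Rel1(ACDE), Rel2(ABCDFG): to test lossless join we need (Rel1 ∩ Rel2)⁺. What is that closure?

ABCDE

Rel1 ∩ Rel2 = {ACD}.
D → BE applies, adding BE
Closure: {ABCDE}.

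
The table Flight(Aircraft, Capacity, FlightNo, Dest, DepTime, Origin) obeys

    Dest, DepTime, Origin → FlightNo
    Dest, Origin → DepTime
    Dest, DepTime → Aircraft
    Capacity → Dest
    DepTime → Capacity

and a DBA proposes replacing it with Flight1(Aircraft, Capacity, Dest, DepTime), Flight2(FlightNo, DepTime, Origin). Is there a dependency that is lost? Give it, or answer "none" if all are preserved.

Check Dest, Origin → DepTime: no single fragment contains all of {Dest, DepTime, Origin}, and the restricted closure of {Dest, Origin} across the fragments never reaches {DepTime}.
Dest, DepTime, Origin → FlightNo is preserved.
Dest, DepTime → Aircraft is preserved.
Capacity → Dest is preserved.
DepTime → Capacity is preserved.

Dest, Origin → DepTime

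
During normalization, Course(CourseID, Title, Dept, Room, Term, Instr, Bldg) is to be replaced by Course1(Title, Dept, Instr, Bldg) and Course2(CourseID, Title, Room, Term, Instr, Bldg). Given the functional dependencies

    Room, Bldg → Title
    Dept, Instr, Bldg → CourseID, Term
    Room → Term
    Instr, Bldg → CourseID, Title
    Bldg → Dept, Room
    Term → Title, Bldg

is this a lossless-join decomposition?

Yes

Common attributes: Course1 ∩ Course2 = {Title, Instr, Bldg}.
Closure of {Title, Instr, Bldg}: Instr, Bldg → CourseID, Title applies, adding CourseID; Bldg → Dept, Room applies, adding Dept, Room; Dept, Instr, Bldg → CourseID, Term applies, adding Term. So (Title, Instr, Bldg)⁺ = {CourseID, Title, Dept, Room, Term, Instr, Bldg}.
This closure contains every attribute of Course1, so Course1 ∩ Course2 → Course1. The join is lossless.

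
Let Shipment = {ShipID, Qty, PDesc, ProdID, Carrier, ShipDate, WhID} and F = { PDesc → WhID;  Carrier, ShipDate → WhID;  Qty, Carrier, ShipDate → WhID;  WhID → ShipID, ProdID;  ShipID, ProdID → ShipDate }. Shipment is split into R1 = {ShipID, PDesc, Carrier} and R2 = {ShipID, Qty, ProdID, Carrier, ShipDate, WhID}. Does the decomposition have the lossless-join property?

Common attributes: R1 ∩ R2 = {ShipID, Carrier}.
No dependency enlarges {ShipID, Carrier}, so (ShipID, Carrier)⁺ = {ShipID, Carrier}.
The closure contains neither all of R1 = {ShipID, PDesc, Carrier} nor all of R2 = {ShipID, Qty, ProdID, Carrier, ShipDate, WhID}, so the common attributes are not a superkey of either fragment. The join is lossy.

No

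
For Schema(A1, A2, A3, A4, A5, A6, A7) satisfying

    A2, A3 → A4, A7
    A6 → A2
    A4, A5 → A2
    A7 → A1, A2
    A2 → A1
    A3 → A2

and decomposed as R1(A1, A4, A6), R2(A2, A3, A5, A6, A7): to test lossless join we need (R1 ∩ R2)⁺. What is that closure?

A1, A2, A6

R1 ∩ R2 = {A6}.
A6 → A2 applies, adding A2
A2 → A1 applies, adding A1
Closure: {A1, A2, A6}.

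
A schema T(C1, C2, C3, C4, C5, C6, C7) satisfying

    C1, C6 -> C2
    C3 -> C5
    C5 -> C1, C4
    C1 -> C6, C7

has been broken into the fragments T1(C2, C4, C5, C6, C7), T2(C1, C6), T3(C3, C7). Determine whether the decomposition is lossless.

Chase test. Columns are C1, C2, C3, C4, C5, C6, C7; row i has aⱼ where attribute j ∈ Ti, else bᵢⱼ.
Initial tableau (one row per fragment):
  row 1: b11 a2 b13 a4 a5 a6 a7
  row 2: a1 b22 b23 b24 b25 a6 b27
  row 3: b31 b32 a3 b34 b35 b36 a7
No row becomes fully distinguished — the join is lossy.

No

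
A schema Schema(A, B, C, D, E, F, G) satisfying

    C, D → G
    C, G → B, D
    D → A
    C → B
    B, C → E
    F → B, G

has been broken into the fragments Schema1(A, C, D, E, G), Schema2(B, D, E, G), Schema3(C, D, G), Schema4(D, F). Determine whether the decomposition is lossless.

Chase test. Columns are A, B, C, D, E, F, G; row i has aⱼ where attribute j ∈ Schemai, else bᵢⱼ.
Initial tableau (one row per fragment):
  row 1: a1 b12 a3 a4 a5 b16 a7
  row 2: b21 a2 b23 a4 a5 b26 a7
  row 3: b31 b32 a3 a4 b35 b36 a7
  row 4: b41 b42 b43 a4 b45 a6 b47
Rows 1 and 3 agree on C, G; apply C, G→B, D and equate their B, D entries.
Rows 1 and 2 agree on D; apply D→A and equate their A entries.
Rows 1 and 3 agree on D; apply D→A and equate their A entries.
Rows 1 and 4 agree on D; apply D→A and equate their A entries.
Rows 1 and 3 agree on B, C; apply B, C→E and equate their E entries.
No row becomes fully distinguished — the join is lossy.

No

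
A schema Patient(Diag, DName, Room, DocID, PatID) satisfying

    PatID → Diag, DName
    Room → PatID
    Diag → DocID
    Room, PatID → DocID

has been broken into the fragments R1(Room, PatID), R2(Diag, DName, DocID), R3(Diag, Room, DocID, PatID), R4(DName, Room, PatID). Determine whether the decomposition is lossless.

Chase test. Columns are Diag, DName, Room, DocID, PatID; row i has aⱼ where attribute j ∈ Ri, else bᵢⱼ.
Initial tableau (one row per fragment):
  row 1: b11 b12 a3 b14 a5
  row 2: a1 a2 b23 a4 b25
  row 3: a1 b32 a3 a4 a5
  row 4: b41 a2 a3 b44 a5
Rows 1 and 3 agree on PatID; apply PatID→Diag, DName and equate their Diag, DName entries.
Rows 1 and 4 agree on PatID; apply PatID→Diag, DName and equate their Diag, DName entries.
Rows 1 and 2 agree on Diag; apply Diag→DocID and equate their DocID entries.
Rows 1 and 4 agree on Diag; apply Diag→DocID and equate their DocID entries.
Row 1 is now all distinguished symbols — the join is lossless.

Yes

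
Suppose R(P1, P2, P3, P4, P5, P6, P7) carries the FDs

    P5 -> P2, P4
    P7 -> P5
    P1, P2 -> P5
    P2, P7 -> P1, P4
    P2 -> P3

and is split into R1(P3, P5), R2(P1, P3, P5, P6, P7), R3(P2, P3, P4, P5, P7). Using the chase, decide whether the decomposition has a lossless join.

Chase test. Columns are P1, P2, P3, P4, P5, P6, P7; row i has aⱼ where attribute j ∈ Ri, else bᵢⱼ.
Initial tableau (one row per fragment):
  row 1: b11 b12 a3 b14 a5 b16 b17
  row 2: a1 b22 a3 b24 a5 a6 a7
  row 3: b31 a2 a3 a4 a5 b36 a7
Rows 1 and 2 agree on P5; apply P5→P2, P4 and equate their P2, P4 entries.
Rows 1 and 3 agree on P5; apply P5→P2, P4 and equate their P2, P4 entries.
Rows 2 and 3 agree on P2, P7; apply P2, P7→P1, P4 and equate their P1, P4 entries.
Row 2 is now all distinguished symbols — the join is lossless.

Yes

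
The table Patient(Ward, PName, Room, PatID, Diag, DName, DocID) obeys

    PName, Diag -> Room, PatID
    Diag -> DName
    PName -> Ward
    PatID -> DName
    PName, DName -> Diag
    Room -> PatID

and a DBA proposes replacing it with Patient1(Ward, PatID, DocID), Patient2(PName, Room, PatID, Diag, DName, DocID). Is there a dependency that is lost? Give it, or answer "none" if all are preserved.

PName -> Ward

Check PName → Ward: no single fragment contains all of {Ward, PName}, and the restricted closure of {PName} across the fragments never reaches {Ward}.
PName, Diag → Room, PatID is preserved.
Diag → DName is preserved.
PatID → DName is preserved.
PName, DName → Diag is preserved.
Room → PatID is preserved.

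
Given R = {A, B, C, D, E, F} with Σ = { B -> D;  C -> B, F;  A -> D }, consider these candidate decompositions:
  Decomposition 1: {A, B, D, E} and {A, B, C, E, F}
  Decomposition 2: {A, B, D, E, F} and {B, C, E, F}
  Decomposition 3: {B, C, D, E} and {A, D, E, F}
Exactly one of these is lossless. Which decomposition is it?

Decomposition 1

Decomposition 1: common = {A, B, E}, closure = {A, B, D, E} → lossless.
Decomposition 2: common = {B, E, F}, closure = {B, D, E, F} → lossy.
Decomposition 3: common = {D, E}, closure = {D, E} → lossy.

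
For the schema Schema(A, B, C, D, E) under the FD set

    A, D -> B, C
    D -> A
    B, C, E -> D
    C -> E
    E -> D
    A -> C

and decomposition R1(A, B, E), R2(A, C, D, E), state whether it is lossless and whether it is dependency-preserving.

lossless and dependency-preserving

Lossless test: (A, E)⁺ = {A, B, C, D, E}, which contains all of one fragment — lossless.
Dependency preservation: A, D → B, C; B, C, E → D are not contained in any single fragment, but the restricted closure of each left-hand side across the fragments still reaches the right-hand side; the remaining FDs each lie inside some fragment. All dependencies are preserved.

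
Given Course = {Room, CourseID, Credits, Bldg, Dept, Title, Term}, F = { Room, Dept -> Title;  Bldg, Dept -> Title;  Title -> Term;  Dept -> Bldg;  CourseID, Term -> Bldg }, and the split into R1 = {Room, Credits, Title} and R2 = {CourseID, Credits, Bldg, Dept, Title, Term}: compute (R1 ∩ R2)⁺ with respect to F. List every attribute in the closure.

Credits, Title, Term

R1 ∩ R2 = {Credits, Title}.
Title → Term applies, adding Term
Closure: {Credits, Title, Term}.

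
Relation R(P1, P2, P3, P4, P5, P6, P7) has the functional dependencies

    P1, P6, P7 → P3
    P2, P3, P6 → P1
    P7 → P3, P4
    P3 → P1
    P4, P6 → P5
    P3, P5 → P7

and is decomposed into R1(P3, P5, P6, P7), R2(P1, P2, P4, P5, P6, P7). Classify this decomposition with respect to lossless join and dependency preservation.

Lossless test: (P5, P6, P7)⁺ = {P1, P3, P4, P5, P6, P7}, which contains all of one fragment — lossless.
Dependency preservation: the restricted closure of {P2, P3, P6} across the fragments never reaches {P1}, so P2, P3, P6 → P1 cannot be enforced without a join — not preserved.

lossless but not dependency-preserving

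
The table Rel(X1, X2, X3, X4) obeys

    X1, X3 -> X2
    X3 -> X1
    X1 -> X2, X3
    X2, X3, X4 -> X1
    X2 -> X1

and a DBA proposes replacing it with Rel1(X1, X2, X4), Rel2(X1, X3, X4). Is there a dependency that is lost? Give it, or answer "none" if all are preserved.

X1, X3 → X2: restricted closure across fragments reaches X2.
X3 → X1 lies within Rel2.
X1 → X2, X3: restricted closure across fragments reaches X2, X3.
X2, X3, X4 → X1: restricted closure across fragments reaches X1.
X2 → X1 lies within Rel1.
Every dependency is enforceable on the fragments, so the decomposition is dependency-preserving.

none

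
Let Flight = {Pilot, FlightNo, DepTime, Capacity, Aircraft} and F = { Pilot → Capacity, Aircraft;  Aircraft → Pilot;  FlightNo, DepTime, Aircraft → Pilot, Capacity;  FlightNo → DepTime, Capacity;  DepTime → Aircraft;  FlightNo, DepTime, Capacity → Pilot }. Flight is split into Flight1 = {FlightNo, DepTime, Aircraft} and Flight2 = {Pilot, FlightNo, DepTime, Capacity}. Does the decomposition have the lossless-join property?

Common attributes: Flight1 ∩ Flight2 = {FlightNo, DepTime}.
Closure of {FlightNo, DepTime}: FlightNo → DepTime, Capacity applies, adding Capacity; DepTime → Aircraft applies, adding Aircraft; FlightNo, DepTime, Capacity → Pilot applies, adding Pilot. So (FlightNo, DepTime)⁺ = {Pilot, FlightNo, DepTime, Capacity, Aircraft}.
This closure contains every attribute of Flight1, so Flight1 ∩ Flight2 → Flight1. The join is lossless.

Yes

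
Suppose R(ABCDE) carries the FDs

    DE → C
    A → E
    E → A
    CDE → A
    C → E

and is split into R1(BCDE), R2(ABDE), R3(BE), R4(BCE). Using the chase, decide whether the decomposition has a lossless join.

Chase test. Columns are ABCDE; row i has aⱼ where attribute j ∈ Ri, else bᵢⱼ.
Initial tableau (one row per fragment):
  row 1: b11 a2 a3 a4 a5
  row 2: a1 a2 b23 a4 a5
  row 3: b31 a2 b33 b34 a5
  row 4: b41 a2 a3 b44 a5
Rows 1 and 2 agree on DE; apply DE→C and equate their C entries.
Rows 1 and 2 agree on E; apply E→A and equate their A entries.
Rows 1 and 3 agree on E; apply E→A and equate their A entries.
Rows 1 and 4 agree on E; apply E→A and equate their A entries.
Row 1 is now all distinguished symbols — the join is lossless.

Yes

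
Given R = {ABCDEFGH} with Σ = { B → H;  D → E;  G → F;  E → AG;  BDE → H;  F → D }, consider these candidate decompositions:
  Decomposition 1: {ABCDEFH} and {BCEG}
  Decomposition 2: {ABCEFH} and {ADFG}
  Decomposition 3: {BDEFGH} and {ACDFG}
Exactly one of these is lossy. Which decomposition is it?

Decomposition 3

Decomposition 1: common = {BCE}, closure = {ABCDEFGH} → lossless.
Decomposition 2: common = {AF}, closure = {ADEFG} → lossless.
Decomposition 3: common = {DFG}, closure = {ADEFG} → lossy.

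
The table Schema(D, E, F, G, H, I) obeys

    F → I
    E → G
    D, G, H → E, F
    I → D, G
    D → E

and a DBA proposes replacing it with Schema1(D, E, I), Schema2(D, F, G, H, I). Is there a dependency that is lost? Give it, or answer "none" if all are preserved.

Check E → G: no single fragment contains all of {E, G}, and the restricted closure of {E} across the fragments never reaches {G}.
F → I is preserved.
D, G, H → E, F is preserved.
I → D, G is preserved.
D → E is preserved.

E → G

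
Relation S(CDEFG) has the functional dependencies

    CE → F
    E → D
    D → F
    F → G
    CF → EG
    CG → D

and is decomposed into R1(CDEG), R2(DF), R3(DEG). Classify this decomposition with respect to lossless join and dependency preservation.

lossless but not dependency-preserving

Lossless test (chase): Rows 1 and 2 agree on D; apply D→F and equate their F entries. Rows 1 and 3 agree on D; apply D→F and equate their F entries. Rows 1 and 2 agree on F; apply F→G and equate their G entries. Row 1 is now all distinguished symbols — the join is lossless.
Dependency preservation: the restricted closure of {F} across the fragments never reaches {G}, so F → G cannot be enforced without a join — not preserved.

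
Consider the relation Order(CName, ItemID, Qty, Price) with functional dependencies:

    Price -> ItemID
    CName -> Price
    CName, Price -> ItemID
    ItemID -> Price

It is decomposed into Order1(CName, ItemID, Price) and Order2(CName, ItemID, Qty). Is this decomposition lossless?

Common attributes: Order1 ∩ Order2 = {CName, ItemID}.
Closure of {CName, ItemID}: CName → Price applies, adding Price. So (CName, ItemID)⁺ = {CName, ItemID, Price}.
This closure contains every attribute of Order1, so Order1 ∩ Order2 → Order1. The join is lossless.

Yes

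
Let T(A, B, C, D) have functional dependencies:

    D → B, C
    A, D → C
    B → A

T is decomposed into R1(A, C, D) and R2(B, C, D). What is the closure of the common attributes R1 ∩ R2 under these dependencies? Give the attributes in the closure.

A, B, C, D

R1 ∩ R2 = {C, D}.
D → B, C applies, adding B
B → A applies, adding A
Closure: {A, B, C, D}.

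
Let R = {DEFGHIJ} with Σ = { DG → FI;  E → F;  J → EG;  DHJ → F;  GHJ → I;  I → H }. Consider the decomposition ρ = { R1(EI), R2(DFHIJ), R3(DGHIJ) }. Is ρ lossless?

No

Chase test. Columns are DEFGHIJ; row i has aⱼ where attribute j ∈ Ri, else bᵢⱼ.
Initial tableau (one row per fragment):
  row 1: b11 a2 b13 b14 b15 a6 b17
  row 2: a1 b22 a3 b24 a5 a6 a7
  row 3: a1 b32 b33 a4 a5 a6 a7
Rows 2 and 3 agree on J; apply J→EG and equate their EG entries.
Rows 2 and 3 agree on DHJ; apply DHJ→F and equate their F entries.
Rows 1 and 2 agree on I; apply I→H and equate their H entries.
No row becomes fully distinguished — the join is lossy.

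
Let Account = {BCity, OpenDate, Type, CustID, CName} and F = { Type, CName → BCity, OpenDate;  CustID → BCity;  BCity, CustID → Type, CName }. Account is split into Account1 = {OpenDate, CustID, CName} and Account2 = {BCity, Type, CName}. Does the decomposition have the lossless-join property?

Common attributes: Account1 ∩ Account2 = {CName}.
No dependency enlarges {CName}, so (CName)⁺ = {CName}.
The closure contains neither all of Account1 = {OpenDate, CustID, CName} nor all of Account2 = {BCity, Type, CName}, so the common attributes are not a superkey of either fragment. The join is lossy.

No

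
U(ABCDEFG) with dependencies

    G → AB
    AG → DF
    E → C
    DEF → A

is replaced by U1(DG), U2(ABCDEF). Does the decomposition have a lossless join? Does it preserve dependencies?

Lossless test: (D)⁺ = {D}, which is a superkey of neither fragment — lossy.
Dependency preservation: the restricted closure of {G} across the fragments never reaches {AB}, so G → AB cannot be enforced without a join — not preserved.

lossy and not dependency-preserving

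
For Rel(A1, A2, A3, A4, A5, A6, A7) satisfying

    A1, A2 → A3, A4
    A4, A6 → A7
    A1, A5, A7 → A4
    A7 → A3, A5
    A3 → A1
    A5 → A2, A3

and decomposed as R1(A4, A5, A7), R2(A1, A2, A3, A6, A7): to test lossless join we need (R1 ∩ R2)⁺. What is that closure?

R1 ∩ R2 = {A7}.
A7 → A3, A5 applies, adding A3, A5
A3 → A1 applies, adding A1
A5 → A2, A3 applies, adding A2
A1, A2 → A3, A4 applies, adding A4
Closure: {A1, A2, A3, A4, A5, A7}.

A1, A2, A3, A4, A5, A7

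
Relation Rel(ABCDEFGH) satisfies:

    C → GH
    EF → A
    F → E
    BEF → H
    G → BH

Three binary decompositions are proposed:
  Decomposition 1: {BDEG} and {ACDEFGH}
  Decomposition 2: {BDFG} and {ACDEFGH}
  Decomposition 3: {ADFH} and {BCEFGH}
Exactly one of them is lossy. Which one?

Decomposition 1: common = {DEG}, closure = {BDEGH} → lossless.
Decomposition 2: common = {DFG}, closure = {ABDEFGH} → lossless.
Decomposition 3: common = {FH}, closure = {AEFH} → lossy.

Decomposition 3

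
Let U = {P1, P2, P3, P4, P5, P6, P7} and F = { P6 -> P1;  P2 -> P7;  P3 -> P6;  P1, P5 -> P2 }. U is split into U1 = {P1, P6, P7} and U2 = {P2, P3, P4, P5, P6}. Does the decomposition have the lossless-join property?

No

Common attributes: U1 ∩ U2 = {P6}.
Closure of {P6}: P6 → P1 applies, adding P1. So (P6)⁺ = {P1, P6}.
The closure contains neither all of U1 = {P1, P6, P7} nor all of U2 = {P2, P3, P4, P5, P6}, so the common attributes are not a superkey of either fragment. The join is lossy.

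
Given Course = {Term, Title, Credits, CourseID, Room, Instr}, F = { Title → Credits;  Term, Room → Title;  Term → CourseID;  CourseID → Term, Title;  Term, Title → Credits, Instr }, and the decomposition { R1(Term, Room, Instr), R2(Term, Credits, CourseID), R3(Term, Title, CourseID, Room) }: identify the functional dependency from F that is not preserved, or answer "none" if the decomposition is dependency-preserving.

Title → Credits

Check Title → Credits: no single fragment contains all of {Title, Credits}, and the restricted closure of {Title} across the fragments never reaches {Credits}.
Term, Room → Title is preserved.
Term → CourseID is preserved.
CourseID → Term, Title is preserved.
Term, Title → Credits, Instr is preserved.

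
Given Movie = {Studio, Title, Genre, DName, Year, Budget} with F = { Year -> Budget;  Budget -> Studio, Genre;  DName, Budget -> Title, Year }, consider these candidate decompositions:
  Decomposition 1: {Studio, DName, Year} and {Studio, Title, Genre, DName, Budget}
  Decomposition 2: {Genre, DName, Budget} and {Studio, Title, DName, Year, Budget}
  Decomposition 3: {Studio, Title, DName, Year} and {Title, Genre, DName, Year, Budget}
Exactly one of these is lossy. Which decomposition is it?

Decomposition 1

Decomposition 1: common = {Studio, DName}, closure = {Studio, DName} → lossy.
Decomposition 2: common = {DName, Budget}, closure = {Studio, Title, Genre, DName, Year, Budget} → lossless.
Decomposition 3: common = {Title, DName, Year}, closure = {Studio, Title, Genre, DName, Year, Budget} → lossless.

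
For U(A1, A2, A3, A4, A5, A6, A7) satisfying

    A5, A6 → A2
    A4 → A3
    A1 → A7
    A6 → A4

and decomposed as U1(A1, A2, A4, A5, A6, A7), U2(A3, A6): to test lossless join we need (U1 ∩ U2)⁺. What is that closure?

U1 ∩ U2 = {A6}.
A6 → A4 applies, adding A4
A4 → A3 applies, adding A3
Closure: {A3, A4, A6}.

A3, A4, A6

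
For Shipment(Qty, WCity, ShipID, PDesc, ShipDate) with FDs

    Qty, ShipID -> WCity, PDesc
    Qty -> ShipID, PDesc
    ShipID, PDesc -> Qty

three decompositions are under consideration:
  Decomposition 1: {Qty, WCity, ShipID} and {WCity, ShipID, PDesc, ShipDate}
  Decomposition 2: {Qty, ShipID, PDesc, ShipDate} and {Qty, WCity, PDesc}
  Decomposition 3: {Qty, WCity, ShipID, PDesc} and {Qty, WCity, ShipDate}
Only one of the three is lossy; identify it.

Decomposition 1

Decomposition 1: common = {WCity, ShipID}, closure = {WCity, ShipID} → lossy.
Decomposition 2: common = {Qty, PDesc}, closure = {Qty, WCity, ShipID, PDesc} → lossless.
Decomposition 3: common = {Qty, WCity}, closure = {Qty, WCity, ShipID, PDesc} → lossless.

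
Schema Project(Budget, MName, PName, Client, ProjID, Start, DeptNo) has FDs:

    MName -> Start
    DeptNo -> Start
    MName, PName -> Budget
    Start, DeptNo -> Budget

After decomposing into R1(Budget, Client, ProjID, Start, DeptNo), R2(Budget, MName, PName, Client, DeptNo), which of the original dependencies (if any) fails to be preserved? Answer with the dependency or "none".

MName -> Start

Check MName → Start: no single fragment contains all of {MName, Start}, and the restricted closure of {MName} across the fragments never reaches {Start}.
DeptNo → Start is preserved.
MName, PName → Budget is preserved.
Start, DeptNo → Budget is preserved.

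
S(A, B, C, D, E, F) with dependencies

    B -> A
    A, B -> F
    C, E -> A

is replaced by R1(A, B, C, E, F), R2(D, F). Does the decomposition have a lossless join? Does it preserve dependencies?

lossy but dependency-preserving

Lossless test: (F)⁺ = {F}, which is a superkey of neither fragment — lossy.
Dependency preservation: every FD's attributes lie within a single fragment, so each can be enforced locally — preserved.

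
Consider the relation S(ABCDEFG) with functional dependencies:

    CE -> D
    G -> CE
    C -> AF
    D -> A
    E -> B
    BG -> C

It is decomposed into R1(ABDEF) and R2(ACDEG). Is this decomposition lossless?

No

Common attributes: R1 ∩ R2 = {ADE}.
Closure of {ADE}: E → B applies, adding B. So (ADE)⁺ = {ABDE}.
The closure contains neither all of R1 = {ABDEF} nor all of R2 = {ACDEG}, so the common attributes are not a superkey of either fragment. The join is lossy.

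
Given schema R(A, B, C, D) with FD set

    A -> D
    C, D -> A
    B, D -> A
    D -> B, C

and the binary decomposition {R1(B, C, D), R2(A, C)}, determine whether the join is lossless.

Common attributes: R1 ∩ R2 = {C}.
No dependency enlarges {C}, so (C)⁺ = {C}.
The closure contains neither all of R1 = {B, C, D} nor all of R2 = {A, C}, so the common attributes are not a superkey of either fragment. The join is lossy.

No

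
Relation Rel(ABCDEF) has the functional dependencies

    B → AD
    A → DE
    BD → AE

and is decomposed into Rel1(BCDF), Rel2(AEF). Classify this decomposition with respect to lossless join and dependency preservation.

Lossless test: (F)⁺ = {F}, which is a superkey of neither fragment — lossy.
Dependency preservation: the restricted closure of {B} across the fragments never reaches {AD}, so B → AD cannot be enforced without a join — not preserved.

lossy and not dependency-preserving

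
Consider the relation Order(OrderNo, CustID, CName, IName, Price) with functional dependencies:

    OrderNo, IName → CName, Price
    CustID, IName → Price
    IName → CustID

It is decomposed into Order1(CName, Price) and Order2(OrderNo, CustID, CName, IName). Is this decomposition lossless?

No

Common attributes: Order1 ∩ Order2 = {CName}.
No dependency enlarges {CName}, so (CName)⁺ = {CName}.
The closure contains neither all of Order1 = {CName, Price} nor all of Order2 = {OrderNo, CustID, CName, IName}, so the common attributes are not a superkey of either fragment. The join is lossy.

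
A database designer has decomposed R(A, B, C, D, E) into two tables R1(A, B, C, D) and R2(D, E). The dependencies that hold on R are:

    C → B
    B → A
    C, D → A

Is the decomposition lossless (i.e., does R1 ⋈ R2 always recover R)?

Common attributes: R1 ∩ R2 = {D}.
No dependency enlarges {D}, so (D)⁺ = {D}.
The closure contains neither all of R1 = {A, B, C, D} nor all of R2 = {D, E}, so the common attributes are not a superkey of either fragment. The join is lossy.

No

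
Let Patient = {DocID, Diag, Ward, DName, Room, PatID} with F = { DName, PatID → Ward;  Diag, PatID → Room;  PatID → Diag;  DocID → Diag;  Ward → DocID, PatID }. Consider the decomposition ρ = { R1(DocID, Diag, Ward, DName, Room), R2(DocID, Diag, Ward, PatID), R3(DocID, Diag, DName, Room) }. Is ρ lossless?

Yes

Chase test. Columns are DocID, Diag, Ward, DName, Room, PatID; row i has aⱼ where attribute j ∈ Ri, else bᵢⱼ.
Initial tableau (one row per fragment):
  row 1: a1 a2 a3 a4 a5 b16
  row 2: a1 a2 a3 b24 b25 a6
  row 3: a1 a2 b33 a4 a5 b36
Rows 1 and 2 agree on Ward; apply Ward→DocID, PatID and equate their DocID, PatID entries.
Rows 1 and 2 agree on Diag, PatID; apply Diag, PatID→Room and equate their Room entries.
Row 1 is now all distinguished symbols — the join is lossless.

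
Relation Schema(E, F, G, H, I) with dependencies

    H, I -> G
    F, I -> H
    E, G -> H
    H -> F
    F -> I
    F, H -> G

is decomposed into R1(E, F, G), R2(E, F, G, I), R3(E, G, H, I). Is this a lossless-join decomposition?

Chase test. Columns are E, F, G, H, I; row i has aⱼ where attribute j ∈ Ri, else bᵢⱼ.
Initial tableau (one row per fragment):
  row 1: a1 a2 a3 b14 b15
  row 2: a1 a2 a3 b24 a5
  row 3: a1 b32 a3 a4 a5
Rows 1 and 2 agree on E, G; apply E, G→H and equate their H entries.
Rows 1 and 3 agree on E, G; apply E, G→H and equate their H entries.
Rows 1 and 3 agree on H; apply H→F and equate their F entries.
Rows 1 and 2 agree on F; apply F→I and equate their I entries.
Row 1 is now all distinguished symbols — the join is lossless.

Yes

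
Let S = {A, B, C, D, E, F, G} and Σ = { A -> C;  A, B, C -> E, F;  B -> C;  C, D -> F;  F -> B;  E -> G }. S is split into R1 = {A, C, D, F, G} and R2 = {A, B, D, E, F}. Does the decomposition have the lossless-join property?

Yes

Common attributes: R1 ∩ R2 = {A, D, F}.
Closure of {A, D, F}: A → C applies, adding C; F → B applies, adding B; A, B, C → E, F applies, adding E; E → G applies, adding G. So (A, D, F)⁺ = {A, B, C, D, E, F, G}.
This closure contains every attribute of R1, so R1 ∩ R2 → R1. The join is lossless.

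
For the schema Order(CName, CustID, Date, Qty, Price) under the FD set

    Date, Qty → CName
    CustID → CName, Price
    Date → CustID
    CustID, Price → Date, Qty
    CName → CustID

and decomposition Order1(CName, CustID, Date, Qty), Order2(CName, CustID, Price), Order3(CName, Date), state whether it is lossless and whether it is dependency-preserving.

lossless and dependency-preserving

Lossless test (chase): Rows 1 and 2 agree on CustID; apply CustID→CName, Price and equate their CName, Price entries. Rows 1 and 3 agree on Date; apply Date→CustID and equate their CustID entries. Rows 1 and 2 agree on CustID, Price; apply CustID, Price→Date, Qty and equate their Date, Qty entries. Rows 1 and 3 agree on CustID; apply CustID→CName, Price and equate their CName, Price entries. Rows 1 and 3 agree on CustID, Price; apply CustID, Price→Date, Qty and equate their Date, Qty entries. Row 1 is now all distinguished symbols — the join is lossless.
Dependency preservation: CustID, Price → Date, Qty is not contained in any single fragment, but the restricted closure of its left-hand side across the fragments still reaches the right-hand side; the remaining FDs each lie inside some fragment. All dependencies are preserved.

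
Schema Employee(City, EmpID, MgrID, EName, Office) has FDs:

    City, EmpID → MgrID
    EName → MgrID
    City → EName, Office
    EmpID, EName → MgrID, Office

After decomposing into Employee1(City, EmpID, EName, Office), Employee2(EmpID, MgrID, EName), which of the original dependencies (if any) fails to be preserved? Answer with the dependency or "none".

City, EmpID → MgrID: restricted closure across fragments reaches MgrID.
EName → MgrID lies within Employee2.
City → EName, Office lies within Employee1.
EmpID, EName → MgrID, Office: restricted closure across fragments reaches MgrID, Office.
Every dependency is enforceable on the fragments, so the decomposition is dependency-preserving.

none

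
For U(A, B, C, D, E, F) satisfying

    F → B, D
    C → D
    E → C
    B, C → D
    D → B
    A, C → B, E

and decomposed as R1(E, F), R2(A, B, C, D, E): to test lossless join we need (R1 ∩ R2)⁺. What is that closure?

R1 ∩ R2 = {E}.
E → C applies, adding C
C → D applies, adding D
D → B applies, adding B
Closure: {B, C, D, E}.

B, C, D, E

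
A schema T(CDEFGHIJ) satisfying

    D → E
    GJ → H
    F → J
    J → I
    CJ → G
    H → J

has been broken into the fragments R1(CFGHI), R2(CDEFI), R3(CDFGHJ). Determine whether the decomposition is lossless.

Yes

Chase test. Columns are CDEFGHIJ; row i has aⱼ where attribute j ∈ Ri, else bᵢⱼ.
Initial tableau (one row per fragment):
  row 1: a1 b12 b13 a4 a5 a6 a7 b18
  row 2: a1 a2 a3 a4 b25 b26 a7 b28
  row 3: a1 a2 b33 a4 a5 a6 b37 a8
Rows 2 and 3 agree on D; apply D→E and equate their E entries.
Rows 1 and 2 agree on F; apply F→J and equate their J entries.
Rows 1 and 3 agree on F; apply F→J and equate their J entries.
Rows 1 and 3 agree on J; apply J→I and equate their I entries.
Rows 1 and 2 agree on CJ; apply CJ→G and equate their G entries.
Rows 1 and 2 agree on GJ; apply GJ→H and equate their H entries.
Row 2 is now all distinguished symbols — the join is lossless.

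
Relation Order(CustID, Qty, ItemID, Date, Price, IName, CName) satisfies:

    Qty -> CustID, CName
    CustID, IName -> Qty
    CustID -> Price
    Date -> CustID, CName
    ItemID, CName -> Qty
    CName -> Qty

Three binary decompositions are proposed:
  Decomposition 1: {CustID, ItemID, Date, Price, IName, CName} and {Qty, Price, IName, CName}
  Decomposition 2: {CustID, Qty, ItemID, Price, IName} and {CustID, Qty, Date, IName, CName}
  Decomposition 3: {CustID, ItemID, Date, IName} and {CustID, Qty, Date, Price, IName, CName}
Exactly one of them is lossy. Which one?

Decomposition 1: common = {Price, IName, CName}, closure = {CustID, Qty, Price, IName, CName} → lossless.
Decomposition 2: common = {CustID, Qty, IName}, closure = {CustID, Qty, Price, IName, CName} → lossy.
Decomposition 3: common = {CustID, Date, IName}, closure = {CustID, Qty, Date, Price, IName, CName} → lossless.

Decomposition 2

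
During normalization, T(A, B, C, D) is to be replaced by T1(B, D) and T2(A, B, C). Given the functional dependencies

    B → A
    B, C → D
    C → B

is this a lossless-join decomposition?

No

Common attributes: T1 ∩ T2 = {B}.
Closure of {B}: B → A applies, adding A. So (B)⁺ = {A, B}.
The closure contains neither all of T1 = {B, D} nor all of T2 = {A, B, C}, so the common attributes are not a superkey of either fragment. The join is lossy.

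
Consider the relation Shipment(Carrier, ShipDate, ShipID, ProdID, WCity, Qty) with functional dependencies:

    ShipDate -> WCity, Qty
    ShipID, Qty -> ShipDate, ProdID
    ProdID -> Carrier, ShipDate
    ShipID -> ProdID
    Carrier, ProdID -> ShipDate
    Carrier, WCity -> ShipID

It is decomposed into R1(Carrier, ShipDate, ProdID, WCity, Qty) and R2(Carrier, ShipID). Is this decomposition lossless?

No

Common attributes: R1 ∩ R2 = {Carrier}.
No dependency enlarges {Carrier}, so (Carrier)⁺ = {Carrier}.
The closure contains neither all of R1 = {Carrier, ShipDate, ProdID, WCity, Qty} nor all of R2 = {Carrier, ShipID}, so the common attributes are not a superkey of either fragment. The join is lossy.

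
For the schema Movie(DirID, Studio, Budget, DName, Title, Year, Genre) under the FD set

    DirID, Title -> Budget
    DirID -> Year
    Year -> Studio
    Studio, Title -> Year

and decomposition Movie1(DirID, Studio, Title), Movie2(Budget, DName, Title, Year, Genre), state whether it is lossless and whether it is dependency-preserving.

lossy and not dependency-preserving

Lossless test: (Title)⁺ = {Title}, which is a superkey of neither fragment — lossy.
Dependency preservation: the restricted closure of {DirID, Title} across the fragments never reaches {Budget}, so DirID, Title → Budget cannot be enforced without a join — not preserved.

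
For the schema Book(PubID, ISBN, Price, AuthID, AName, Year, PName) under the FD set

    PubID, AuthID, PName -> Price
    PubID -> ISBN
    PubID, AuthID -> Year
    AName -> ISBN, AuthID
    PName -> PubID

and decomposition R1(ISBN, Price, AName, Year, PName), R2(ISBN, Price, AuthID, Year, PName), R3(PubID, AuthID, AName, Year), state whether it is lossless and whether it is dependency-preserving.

Lossless test (chase): Rows 1 and 3 agree on AName; apply AName→ISBN, AuthID and equate their ISBN, AuthID entries. Rows 1 and 2 agree on PName; apply PName→PubID and equate their PubID entries. No row becomes fully distinguished — the join is lossy.
Dependency preservation: the restricted closure of {PubID} across the fragments never reaches {ISBN}, so PubID → ISBN cannot be enforced without a join — not preserved.

lossy and not dependency-preserving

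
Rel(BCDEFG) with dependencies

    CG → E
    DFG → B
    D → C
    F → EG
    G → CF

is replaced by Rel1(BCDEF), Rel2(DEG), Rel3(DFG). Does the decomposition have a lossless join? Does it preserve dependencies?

Lossless test (chase): Rows 1 and 2 agree on D; apply D→C and equate their C entries. Rows 1 and 3 agree on D; apply D→C and equate their C entries. Rows 1 and 3 agree on F; apply F→EG and equate their EG entries. Rows 1 and 2 agree on G; apply G→CF and equate their CF entries. Rows 1 and 2 agree on DFG; apply DFG→B and equate their B entries. Rows 1 and 3 agree on DFG; apply DFG→B and equate their B entries. Row 1 is now all distinguished symbols — the join is lossless.
Dependency preservation: CG → E; DFG → B; F → EG; G → CF are not contained in any single fragment, but the restricted closure of each left-hand side across the fragments still reaches the right-hand side; the remaining FDs each lie inside some fragment. All dependencies are preserved.

lossless and dependency-preserving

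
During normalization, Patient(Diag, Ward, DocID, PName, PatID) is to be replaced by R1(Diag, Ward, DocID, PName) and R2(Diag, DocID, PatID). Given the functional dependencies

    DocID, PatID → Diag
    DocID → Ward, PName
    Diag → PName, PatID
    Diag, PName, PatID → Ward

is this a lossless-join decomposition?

Common attributes: R1 ∩ R2 = {Diag, DocID}.
Closure of {Diag, DocID}: DocID → Ward, PName applies, adding Ward, PName; Diag → PName, PatID applies, adding PatID. So (Diag, DocID)⁺ = {Diag, Ward, DocID, PName, PatID}.
This closure contains every attribute of R1, so R1 ∩ R2 → R1. The join is lossless.

Yes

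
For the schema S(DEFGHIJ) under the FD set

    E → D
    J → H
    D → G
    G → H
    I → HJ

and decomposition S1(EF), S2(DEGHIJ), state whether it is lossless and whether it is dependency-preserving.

lossy but dependency-preserving

Lossless test: (E)⁺ = {DEGH}, which is a superkey of neither fragment — lossy.
Dependency preservation: every FD's attributes lie within a single fragment, so each can be enforced locally — preserved.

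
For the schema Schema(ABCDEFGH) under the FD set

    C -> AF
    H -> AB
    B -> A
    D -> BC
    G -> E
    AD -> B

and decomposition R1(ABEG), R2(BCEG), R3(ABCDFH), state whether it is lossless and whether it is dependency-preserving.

lossy but dependency-preserving

Lossless test (chase): Rows 2 and 3 agree on C; apply C→AF and equate their AF entries. No row becomes fully distinguished — the join is lossy.
Dependency preservation: every FD's attributes lie within a single fragment, so each can be enforced locally — preserved.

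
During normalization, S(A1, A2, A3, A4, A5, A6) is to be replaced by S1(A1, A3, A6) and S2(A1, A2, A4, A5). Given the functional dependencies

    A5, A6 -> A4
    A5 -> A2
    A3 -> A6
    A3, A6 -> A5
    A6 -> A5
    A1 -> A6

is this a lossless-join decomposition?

Common attributes: S1 ∩ S2 = {A1}.
Closure of {A1}: A1 → A6 applies, adding A6; A6 → A5 applies, adding A5; A5, A6 → A4 applies, adding A4; A5 → A2 applies, adding A2. So (A1)⁺ = {A1, A2, A4, A5, A6}.
This closure contains every attribute of S2, so S1 ∩ S2 → S2. The join is lossless.

Yes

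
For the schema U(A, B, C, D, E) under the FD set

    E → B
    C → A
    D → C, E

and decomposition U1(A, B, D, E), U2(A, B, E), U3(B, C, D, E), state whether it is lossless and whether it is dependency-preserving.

Lossless test (chase): Rows 1 and 3 agree on D; apply D→C, E and equate their C, E entries. Rows 1 and 3 agree on C; apply C→A and equate their A entries. Row 1 is now all distinguished symbols — the join is lossless.
Dependency preservation: the restricted closure of {C} across the fragments never reaches {A}, so C → A cannot be enforced without a join — not preserved.

lossless but not dependency-preserving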